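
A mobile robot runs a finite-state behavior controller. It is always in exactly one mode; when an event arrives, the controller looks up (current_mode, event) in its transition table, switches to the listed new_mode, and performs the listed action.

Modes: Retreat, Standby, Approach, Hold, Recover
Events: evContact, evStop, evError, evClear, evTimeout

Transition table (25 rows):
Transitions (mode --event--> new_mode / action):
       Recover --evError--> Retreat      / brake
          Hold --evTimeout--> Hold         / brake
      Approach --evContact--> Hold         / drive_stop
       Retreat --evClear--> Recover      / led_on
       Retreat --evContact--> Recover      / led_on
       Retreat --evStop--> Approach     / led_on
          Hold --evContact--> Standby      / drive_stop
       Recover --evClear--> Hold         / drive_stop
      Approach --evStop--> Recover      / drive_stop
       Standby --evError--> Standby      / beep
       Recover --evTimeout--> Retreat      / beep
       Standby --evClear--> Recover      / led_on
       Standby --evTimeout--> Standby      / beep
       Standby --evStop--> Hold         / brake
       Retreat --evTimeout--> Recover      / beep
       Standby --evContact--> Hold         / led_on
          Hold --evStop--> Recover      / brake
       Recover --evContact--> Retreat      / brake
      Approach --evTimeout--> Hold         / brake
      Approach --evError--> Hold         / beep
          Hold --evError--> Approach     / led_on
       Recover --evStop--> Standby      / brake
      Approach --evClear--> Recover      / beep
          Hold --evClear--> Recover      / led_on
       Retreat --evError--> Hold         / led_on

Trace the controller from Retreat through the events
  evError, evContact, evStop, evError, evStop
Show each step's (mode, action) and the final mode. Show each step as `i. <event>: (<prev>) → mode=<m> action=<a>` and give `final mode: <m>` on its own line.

1. evError: (Retreat) → mode=Hold action=led_on
2. evContact: (Hold) → mode=Standby action=drive_stop
3. evStop: (Standby) → mode=Hold action=brake
4. evError: (Hold) → mode=Approach action=led_on
5. evStop: (Approach) → mode=Recover action=drive_stop

final mode: Recover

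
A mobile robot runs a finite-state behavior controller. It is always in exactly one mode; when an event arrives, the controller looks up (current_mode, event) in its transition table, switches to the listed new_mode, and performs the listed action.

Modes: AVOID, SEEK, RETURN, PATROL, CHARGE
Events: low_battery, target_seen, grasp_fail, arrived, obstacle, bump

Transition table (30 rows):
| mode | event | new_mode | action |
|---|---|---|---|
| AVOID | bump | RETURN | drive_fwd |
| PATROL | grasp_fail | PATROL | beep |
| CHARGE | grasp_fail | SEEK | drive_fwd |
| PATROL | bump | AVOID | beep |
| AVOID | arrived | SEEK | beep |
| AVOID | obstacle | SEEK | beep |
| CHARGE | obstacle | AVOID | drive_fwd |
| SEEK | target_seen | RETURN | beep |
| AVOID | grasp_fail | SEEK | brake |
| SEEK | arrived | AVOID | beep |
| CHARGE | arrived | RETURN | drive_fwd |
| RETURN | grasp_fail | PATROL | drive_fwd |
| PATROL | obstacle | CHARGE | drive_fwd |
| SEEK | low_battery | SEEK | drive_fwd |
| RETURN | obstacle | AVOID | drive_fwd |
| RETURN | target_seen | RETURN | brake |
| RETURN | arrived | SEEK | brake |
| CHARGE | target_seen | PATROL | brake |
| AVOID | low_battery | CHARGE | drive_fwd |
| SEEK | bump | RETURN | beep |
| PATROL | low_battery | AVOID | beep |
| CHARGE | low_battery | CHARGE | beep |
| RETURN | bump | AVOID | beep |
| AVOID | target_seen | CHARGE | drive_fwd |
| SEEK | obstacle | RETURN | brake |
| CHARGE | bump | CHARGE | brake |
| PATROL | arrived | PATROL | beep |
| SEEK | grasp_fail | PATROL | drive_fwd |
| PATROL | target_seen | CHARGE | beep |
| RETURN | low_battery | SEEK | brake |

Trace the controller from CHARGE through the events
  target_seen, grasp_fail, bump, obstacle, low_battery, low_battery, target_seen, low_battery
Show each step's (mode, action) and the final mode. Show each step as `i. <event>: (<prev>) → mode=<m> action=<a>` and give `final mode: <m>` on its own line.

1. target_seen: (CHARGE) → mode=PATROL action=brake
2. grasp_fail: (PATROL) → mode=PATROL action=beep
3. bump: (PATROL) → mode=AVOID action=beep
4. obstacle: (AVOID) → mode=SEEK action=beep
5. low_battery: (SEEK) → mode=SEEK action=drive_fwd
6. low_battery: (SEEK) → mode=SEEK action=drive_fwd
7. target_seen: (SEEK) → mode=RETURN action=beep
8. low_battery: (RETURN) → mode=SEEK action=brake

final mode: SEEK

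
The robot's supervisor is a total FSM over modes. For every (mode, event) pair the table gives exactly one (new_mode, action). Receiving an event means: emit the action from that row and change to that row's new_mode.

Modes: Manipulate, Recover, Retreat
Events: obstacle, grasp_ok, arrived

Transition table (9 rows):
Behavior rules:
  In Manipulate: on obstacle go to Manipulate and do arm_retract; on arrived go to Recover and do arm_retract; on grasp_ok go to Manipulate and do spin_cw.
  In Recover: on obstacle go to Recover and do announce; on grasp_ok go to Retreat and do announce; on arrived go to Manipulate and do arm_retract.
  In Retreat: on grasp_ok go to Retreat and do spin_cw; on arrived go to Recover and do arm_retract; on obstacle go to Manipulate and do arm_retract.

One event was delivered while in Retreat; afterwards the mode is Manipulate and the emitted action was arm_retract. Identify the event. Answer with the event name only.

obstacle

try obstacle: (Retreat, obstacle) → (Manipulate, arm_retract)  ← matches
try grasp_ok: (Retreat, grasp_ok) → (Retreat, spin_cw)
try arrived: (Retreat, arrived) → (Recover, arm_retract)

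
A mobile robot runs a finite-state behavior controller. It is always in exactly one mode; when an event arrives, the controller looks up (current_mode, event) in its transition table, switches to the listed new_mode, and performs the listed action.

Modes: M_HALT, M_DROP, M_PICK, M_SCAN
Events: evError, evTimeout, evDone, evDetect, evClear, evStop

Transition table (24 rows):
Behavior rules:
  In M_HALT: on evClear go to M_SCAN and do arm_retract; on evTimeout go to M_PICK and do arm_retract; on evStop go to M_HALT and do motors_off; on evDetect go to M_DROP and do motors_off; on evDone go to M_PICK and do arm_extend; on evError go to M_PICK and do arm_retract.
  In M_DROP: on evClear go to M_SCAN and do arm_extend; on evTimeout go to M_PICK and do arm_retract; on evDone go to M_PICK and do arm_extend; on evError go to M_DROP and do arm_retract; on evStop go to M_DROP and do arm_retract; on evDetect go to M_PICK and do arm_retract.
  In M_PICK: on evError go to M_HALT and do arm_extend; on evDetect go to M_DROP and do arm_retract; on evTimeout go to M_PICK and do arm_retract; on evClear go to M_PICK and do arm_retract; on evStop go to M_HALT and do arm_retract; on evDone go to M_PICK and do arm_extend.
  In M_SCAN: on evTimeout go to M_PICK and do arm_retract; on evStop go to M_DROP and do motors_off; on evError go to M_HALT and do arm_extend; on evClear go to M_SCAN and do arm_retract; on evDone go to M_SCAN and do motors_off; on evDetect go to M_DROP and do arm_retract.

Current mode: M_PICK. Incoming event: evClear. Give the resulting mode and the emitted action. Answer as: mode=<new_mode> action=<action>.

mode=M_PICK action=arm_retract

current mode = M_PICK; filter table to that mode:
  (M_PICK, evError) → (M_HALT, arm_extend)
  (M_PICK, evDetect) → (M_DROP, arm_retract)
  (M_PICK, evTimeout) → (M_PICK, arm_retract)
  (M_PICK, evClear) → (M_PICK, arm_retract)  ← event matches
  (M_PICK, evStop) → (M_HALT, arm_retract)
  (M_PICK, evDone) → (M_PICK, arm_extend)
event = evClear selects (M_PICK, arm_retract)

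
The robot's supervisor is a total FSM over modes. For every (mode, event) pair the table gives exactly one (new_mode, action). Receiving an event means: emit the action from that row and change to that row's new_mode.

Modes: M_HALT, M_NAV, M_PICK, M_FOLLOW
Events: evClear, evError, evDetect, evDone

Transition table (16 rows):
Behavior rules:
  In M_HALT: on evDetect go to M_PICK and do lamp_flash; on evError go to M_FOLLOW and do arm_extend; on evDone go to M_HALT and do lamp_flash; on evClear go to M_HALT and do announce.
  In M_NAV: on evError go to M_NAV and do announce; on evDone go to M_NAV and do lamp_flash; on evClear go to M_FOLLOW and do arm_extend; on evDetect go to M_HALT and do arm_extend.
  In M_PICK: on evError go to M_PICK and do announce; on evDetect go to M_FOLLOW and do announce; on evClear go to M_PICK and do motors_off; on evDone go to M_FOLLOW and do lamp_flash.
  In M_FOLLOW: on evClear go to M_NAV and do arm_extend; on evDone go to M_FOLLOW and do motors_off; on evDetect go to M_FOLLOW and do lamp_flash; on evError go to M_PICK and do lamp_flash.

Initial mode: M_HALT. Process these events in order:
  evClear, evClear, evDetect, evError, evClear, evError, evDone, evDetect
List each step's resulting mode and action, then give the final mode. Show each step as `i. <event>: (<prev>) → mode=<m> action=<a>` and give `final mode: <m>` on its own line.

1. evClear: (M_HALT) → mode=M_HALT action=announce
2. evClear: (M_HALT) → mode=M_HALT action=announce
3. evDetect: (M_HALT) → mode=M_PICK action=lamp_flash
4. evError: (M_PICK) → mode=M_PICK action=announce
5. evClear: (M_PICK) → mode=M_PICK action=motors_off
6. evError: (M_PICK) → mode=M_PICK action=announce
7. evDone: (M_PICK) → mode=M_FOLLOW action=lamp_flash
8. evDetect: (M_FOLLOW) → mode=M_FOLLOW action=lamp_flash

final mode: M_FOLLOW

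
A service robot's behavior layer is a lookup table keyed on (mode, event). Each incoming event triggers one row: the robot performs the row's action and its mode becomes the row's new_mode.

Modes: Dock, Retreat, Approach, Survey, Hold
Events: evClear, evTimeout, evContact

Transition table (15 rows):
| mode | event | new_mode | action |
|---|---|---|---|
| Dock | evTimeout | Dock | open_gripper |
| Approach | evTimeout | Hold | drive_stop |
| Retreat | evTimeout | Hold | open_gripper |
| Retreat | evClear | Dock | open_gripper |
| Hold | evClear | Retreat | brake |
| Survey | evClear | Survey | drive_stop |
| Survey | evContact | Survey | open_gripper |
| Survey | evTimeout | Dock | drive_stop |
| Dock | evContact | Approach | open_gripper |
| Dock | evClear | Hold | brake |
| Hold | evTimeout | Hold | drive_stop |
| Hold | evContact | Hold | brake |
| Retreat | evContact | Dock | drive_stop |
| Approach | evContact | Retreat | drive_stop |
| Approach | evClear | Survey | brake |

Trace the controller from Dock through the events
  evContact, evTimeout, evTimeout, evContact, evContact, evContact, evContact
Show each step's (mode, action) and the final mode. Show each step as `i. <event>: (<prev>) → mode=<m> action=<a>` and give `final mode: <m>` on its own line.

final mode: Hold

1. evContact: (Dock) → mode=Approach action=open_gripper
2. evTimeout: (Approach) → mode=Hold action=drive_stop
3. evTimeout: (Hold) → mode=Hold action=drive_stop
4. evContact: (Hold) → mode=Hold action=brake
5. evContact: (Hold) → mode=Hold action=brake
6. evContact: (Hold) → mode=Hold action=brake
7. evContact: (Hold) → mode=Hold action=brake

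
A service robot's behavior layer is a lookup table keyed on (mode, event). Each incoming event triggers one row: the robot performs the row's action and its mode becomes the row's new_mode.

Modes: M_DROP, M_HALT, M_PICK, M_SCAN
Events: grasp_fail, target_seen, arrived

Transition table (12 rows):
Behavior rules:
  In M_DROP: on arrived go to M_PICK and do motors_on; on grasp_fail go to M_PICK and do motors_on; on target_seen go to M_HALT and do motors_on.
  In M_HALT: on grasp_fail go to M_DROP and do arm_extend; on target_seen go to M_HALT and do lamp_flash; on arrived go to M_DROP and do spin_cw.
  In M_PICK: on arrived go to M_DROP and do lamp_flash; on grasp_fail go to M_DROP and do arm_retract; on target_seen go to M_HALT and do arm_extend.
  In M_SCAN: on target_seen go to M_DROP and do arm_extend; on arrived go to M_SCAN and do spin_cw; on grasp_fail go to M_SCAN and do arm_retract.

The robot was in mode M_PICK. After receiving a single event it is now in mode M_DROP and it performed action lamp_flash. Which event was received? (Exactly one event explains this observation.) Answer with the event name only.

arrived

try grasp_fail: (M_PICK, grasp_fail) → (M_DROP, arm_retract)
try target_seen: (M_PICK, target_seen) → (M_HALT, arm_extend)
try arrived: (M_PICK, arrived) → (M_DROP, lamp_flash)  ← matches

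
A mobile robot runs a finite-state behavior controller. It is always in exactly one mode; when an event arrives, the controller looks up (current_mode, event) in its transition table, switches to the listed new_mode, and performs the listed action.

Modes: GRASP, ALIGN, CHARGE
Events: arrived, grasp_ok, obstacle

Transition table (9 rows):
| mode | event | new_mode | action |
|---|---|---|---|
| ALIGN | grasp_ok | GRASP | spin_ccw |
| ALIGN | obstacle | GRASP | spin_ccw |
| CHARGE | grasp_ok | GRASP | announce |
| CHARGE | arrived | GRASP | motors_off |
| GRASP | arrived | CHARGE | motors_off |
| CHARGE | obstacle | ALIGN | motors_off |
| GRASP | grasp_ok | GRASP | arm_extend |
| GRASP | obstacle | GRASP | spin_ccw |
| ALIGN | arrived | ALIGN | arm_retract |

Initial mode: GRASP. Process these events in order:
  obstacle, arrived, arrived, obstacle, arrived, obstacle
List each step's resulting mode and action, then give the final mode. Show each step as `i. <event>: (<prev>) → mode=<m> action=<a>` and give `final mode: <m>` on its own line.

final mode: ALIGN

1. obstacle: (GRASP) → mode=GRASP action=spin_ccw
2. arrived: (GRASP) → mode=CHARGE action=motors_off
3. arrived: (CHARGE) → mode=GRASP action=motors_off
4. obstacle: (GRASP) → mode=GRASP action=spin_ccw
5. arrived: (GRASP) → mode=CHARGE action=motors_off
6. obstacle: (CHARGE) → mode=ALIGN action=motors_off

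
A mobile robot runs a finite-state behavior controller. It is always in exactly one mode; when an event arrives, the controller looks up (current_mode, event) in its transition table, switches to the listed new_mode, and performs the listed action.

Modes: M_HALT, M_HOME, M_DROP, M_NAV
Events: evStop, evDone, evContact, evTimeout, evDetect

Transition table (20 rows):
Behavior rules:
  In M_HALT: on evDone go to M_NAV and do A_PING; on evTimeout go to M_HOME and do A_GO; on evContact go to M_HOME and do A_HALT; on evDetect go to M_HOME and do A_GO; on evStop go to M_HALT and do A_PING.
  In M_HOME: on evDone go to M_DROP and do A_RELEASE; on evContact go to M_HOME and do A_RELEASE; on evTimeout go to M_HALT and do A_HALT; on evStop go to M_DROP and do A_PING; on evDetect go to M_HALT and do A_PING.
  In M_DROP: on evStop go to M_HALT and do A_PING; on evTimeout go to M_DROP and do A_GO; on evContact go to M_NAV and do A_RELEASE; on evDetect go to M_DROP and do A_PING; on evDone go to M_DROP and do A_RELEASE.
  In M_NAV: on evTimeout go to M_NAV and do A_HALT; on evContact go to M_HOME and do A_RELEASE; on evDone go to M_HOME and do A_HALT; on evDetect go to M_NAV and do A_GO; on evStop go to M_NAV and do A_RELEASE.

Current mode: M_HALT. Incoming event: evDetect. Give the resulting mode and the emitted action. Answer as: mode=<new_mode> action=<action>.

mode=M_HOME action=A_GO

current mode = M_HALT; filter table to that mode:
  (M_HALT, evDone) → (M_NAV, A_PING)
  (M_HALT, evTimeout) → (M_HOME, A_GO)
  (M_HALT, evContact) → (M_HOME, A_HALT)
  (M_HALT, evDetect) → (M_HOME, A_GO)  ← event matches
  (M_HALT, evStop) → (M_HALT, A_PING)
event = evDetect selects (M_HOME, A_GO)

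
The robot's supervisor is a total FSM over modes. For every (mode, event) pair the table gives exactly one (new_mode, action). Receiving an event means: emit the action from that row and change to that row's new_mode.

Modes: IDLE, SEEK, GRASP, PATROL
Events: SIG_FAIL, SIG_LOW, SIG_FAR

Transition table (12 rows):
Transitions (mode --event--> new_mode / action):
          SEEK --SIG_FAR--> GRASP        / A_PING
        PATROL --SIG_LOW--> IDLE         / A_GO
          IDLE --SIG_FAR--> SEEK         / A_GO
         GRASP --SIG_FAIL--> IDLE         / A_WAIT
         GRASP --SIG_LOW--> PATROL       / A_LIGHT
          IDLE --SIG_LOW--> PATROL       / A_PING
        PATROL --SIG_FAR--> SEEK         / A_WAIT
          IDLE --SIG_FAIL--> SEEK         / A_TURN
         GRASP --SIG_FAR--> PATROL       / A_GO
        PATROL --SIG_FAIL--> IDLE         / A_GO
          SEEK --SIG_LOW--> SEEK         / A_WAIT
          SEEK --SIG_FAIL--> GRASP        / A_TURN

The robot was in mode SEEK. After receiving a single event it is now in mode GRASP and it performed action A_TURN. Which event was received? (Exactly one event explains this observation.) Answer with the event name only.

SIG_FAIL

try SIG_FAIL: (SEEK, SIG_FAIL) → (GRASP, A_TURN)  ← matches
try SIG_LOW: (SEEK, SIG_LOW) → (SEEK, A_WAIT)
try SIG_FAR: (SEEK, SIG_FAR) → (GRASP, A_PING)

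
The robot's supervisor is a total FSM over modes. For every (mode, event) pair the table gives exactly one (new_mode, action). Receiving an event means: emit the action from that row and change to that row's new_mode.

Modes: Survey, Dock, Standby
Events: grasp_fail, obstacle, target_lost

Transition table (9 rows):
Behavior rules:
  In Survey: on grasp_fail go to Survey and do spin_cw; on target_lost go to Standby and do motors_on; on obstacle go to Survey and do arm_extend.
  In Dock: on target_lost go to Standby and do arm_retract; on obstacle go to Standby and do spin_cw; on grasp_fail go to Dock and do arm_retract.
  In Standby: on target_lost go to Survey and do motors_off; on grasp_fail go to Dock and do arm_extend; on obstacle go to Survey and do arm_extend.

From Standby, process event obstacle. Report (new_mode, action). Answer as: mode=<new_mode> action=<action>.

current mode = Standby; filter table to that mode:
  (Standby, target_lost) → (Survey, motors_off)
  (Standby, grasp_fail) → (Dock, arm_extend)
  (Standby, obstacle) → (Survey, arm_extend)  ← event matches
event = obstacle selects (Survey, arm_extend)

mode=Survey action=arm_extend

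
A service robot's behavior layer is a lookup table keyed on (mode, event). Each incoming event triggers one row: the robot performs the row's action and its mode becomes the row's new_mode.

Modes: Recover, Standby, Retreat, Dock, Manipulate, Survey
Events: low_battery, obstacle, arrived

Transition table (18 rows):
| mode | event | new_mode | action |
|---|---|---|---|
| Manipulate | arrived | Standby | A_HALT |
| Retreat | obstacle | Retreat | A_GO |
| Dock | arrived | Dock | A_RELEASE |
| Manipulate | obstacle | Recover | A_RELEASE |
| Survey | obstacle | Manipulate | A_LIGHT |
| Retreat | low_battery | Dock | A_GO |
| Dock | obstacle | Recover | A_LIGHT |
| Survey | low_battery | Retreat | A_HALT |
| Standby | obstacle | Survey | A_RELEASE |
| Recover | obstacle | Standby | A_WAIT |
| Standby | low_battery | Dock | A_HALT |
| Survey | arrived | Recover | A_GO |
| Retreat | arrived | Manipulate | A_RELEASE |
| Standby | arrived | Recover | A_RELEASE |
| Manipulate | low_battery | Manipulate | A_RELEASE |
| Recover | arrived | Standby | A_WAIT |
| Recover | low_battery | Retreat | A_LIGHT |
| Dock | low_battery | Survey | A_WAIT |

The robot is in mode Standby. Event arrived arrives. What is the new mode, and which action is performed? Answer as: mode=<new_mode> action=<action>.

current mode = Standby; filter table to that mode:
  (Standby, obstacle) → (Survey, A_RELEASE)
  (Standby, low_battery) → (Dock, A_HALT)
  (Standby, arrived) → (Recover, A_RELEASE)  ← event matches
event = arrived selects (Recover, A_RELEASE)

mode=Recover action=A_RELEASE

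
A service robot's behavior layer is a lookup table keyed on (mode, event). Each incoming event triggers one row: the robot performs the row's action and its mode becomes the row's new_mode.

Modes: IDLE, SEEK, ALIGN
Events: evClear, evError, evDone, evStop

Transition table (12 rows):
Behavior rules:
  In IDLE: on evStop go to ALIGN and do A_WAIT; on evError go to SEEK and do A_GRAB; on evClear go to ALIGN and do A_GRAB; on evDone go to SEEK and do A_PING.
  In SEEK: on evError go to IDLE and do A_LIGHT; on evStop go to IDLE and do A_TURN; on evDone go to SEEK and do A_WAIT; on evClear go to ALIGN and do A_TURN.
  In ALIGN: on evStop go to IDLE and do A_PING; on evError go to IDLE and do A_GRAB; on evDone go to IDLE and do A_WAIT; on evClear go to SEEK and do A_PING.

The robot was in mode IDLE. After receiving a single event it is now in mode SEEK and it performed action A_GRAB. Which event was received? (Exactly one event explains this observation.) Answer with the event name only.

try evClear: (IDLE, evClear) → (ALIGN, A_GRAB)
try evError: (IDLE, evError) → (SEEK, A_GRAB)  ← matches
try evDone: (IDLE, evDone) → (SEEK, A_PING)
try evStop: (IDLE, evStop) → (ALIGN, A_WAIT)

evError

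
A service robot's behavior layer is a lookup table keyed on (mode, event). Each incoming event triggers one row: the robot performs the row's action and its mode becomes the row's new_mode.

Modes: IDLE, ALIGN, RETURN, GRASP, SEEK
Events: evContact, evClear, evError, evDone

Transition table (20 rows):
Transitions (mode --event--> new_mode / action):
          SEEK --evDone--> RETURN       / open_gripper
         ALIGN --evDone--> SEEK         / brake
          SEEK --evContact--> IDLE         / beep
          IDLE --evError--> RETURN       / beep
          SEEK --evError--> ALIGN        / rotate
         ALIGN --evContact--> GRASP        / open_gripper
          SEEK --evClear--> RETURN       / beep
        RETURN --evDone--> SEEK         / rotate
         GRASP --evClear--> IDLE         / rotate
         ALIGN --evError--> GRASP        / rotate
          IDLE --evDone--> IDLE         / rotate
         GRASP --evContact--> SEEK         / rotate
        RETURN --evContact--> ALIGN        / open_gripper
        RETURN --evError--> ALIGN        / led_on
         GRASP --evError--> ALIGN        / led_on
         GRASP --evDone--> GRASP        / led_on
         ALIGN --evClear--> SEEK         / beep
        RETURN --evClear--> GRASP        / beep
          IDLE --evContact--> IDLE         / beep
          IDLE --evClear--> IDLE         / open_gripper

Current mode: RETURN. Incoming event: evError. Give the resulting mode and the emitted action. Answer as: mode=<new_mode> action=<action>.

mode=ALIGN action=led_on

current mode = RETURN; filter table to that mode:
  (RETURN, evDone) → (SEEK, rotate)
  (RETURN, evContact) → (ALIGN, open_gripper)
  (RETURN, evError) → (ALIGN, led_on)  ← event matches
  (RETURN, evClear) → (GRASP, beep)
event = evError selects (ALIGN, led_on)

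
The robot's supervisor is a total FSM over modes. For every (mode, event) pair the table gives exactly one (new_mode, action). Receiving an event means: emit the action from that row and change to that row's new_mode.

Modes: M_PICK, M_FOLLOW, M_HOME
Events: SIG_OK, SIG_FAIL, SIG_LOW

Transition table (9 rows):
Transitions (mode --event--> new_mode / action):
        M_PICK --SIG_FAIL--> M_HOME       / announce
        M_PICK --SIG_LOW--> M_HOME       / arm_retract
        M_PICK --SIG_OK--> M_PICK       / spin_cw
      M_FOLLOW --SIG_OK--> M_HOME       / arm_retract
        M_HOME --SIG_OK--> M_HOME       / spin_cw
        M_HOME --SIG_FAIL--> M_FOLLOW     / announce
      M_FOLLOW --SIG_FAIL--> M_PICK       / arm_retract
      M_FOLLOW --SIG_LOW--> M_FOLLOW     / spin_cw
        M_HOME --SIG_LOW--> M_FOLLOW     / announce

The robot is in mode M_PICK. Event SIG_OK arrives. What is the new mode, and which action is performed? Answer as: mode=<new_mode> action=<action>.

mode=M_PICK action=spin_cw

current mode = M_PICK; filter table to that mode:
  (M_PICK, SIG_FAIL) → (M_HOME, announce)
  (M_PICK, SIG_LOW) → (M_HOME, arm_retract)
  (M_PICK, SIG_OK) → (M_PICK, spin_cw)  ← event matches
event = SIG_OK selects (M_PICK, spin_cw)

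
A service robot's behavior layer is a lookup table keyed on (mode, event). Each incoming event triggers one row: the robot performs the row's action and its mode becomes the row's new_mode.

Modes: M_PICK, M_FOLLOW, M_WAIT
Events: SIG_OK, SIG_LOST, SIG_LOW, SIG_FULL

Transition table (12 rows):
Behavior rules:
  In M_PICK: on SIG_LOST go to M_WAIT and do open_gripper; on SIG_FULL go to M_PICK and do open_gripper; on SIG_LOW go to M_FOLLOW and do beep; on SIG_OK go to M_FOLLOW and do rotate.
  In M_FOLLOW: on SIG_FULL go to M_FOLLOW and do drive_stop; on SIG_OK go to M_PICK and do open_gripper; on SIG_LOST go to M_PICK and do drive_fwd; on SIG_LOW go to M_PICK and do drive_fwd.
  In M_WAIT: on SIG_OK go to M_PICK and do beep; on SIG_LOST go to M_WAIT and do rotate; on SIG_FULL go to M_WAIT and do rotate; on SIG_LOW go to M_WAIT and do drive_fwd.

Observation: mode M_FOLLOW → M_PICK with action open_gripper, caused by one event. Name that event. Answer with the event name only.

SIG_OK

try SIG_OK: (M_FOLLOW, SIG_OK) → (M_PICK, open_gripper)  ← matches
try SIG_LOST: (M_FOLLOW, SIG_LOST) → (M_PICK, drive_fwd)
try SIG_LOW: (M_FOLLOW, SIG_LOW) → (M_PICK, drive_fwd)
try SIG_FULL: (M_FOLLOW, SIG_FULL) → (M_FOLLOW, drive_stop)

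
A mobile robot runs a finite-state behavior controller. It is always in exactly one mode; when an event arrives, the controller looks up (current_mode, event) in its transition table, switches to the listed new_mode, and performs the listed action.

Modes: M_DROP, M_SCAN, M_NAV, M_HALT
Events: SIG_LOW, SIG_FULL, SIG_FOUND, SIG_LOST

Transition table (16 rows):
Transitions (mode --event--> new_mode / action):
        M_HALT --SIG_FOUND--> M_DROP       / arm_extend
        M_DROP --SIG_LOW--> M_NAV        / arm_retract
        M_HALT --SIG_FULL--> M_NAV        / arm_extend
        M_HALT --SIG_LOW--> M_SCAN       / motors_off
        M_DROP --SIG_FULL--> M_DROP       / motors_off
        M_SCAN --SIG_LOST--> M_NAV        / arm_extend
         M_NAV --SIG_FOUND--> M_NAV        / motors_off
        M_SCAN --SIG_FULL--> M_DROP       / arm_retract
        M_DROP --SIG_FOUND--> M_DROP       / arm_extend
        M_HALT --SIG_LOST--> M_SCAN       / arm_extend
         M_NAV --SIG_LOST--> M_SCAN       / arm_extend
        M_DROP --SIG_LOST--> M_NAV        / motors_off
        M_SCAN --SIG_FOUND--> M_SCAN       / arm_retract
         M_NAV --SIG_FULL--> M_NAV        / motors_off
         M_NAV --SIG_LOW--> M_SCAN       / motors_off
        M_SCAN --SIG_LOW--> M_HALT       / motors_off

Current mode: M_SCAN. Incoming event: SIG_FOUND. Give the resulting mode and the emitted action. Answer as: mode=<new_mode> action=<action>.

mode=M_SCAN action=arm_retract

current mode = M_SCAN; filter table to that mode:
  (M_SCAN, SIG_LOST) → (M_NAV, arm_extend)
  (M_SCAN, SIG_FULL) → (M_DROP, arm_retract)
  (M_SCAN, SIG_FOUND) → (M_SCAN, arm_retract)  ← event matches
  (M_SCAN, SIG_LOW) → (M_HALT, motors_off)
event = SIG_FOUND selects (M_SCAN, arm_retract)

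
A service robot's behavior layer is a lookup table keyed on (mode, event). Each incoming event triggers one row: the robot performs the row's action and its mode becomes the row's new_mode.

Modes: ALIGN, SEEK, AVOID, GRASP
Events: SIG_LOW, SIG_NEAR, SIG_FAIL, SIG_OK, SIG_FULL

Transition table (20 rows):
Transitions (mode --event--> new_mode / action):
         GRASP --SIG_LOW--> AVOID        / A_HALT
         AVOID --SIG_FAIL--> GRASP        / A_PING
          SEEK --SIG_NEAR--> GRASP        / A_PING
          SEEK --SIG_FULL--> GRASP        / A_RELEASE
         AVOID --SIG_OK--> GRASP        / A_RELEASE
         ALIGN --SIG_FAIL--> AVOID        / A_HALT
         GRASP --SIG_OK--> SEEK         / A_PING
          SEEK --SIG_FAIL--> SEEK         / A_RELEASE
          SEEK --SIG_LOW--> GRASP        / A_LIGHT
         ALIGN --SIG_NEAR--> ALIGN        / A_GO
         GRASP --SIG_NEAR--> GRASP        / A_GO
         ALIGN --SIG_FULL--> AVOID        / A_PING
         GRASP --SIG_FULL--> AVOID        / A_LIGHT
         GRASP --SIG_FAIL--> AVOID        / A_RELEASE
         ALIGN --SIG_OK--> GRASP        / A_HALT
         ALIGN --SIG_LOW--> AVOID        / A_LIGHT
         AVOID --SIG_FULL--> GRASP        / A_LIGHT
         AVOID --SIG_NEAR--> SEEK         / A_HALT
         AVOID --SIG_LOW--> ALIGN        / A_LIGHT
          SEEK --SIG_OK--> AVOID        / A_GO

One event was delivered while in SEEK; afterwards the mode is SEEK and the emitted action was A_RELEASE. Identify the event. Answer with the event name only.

try SIG_LOW: (SEEK, SIG_LOW) → (GRASP, A_LIGHT)
try SIG_NEAR: (SEEK, SIG_NEAR) → (GRASP, A_PING)
try SIG_FAIL: (SEEK, SIG_FAIL) → (SEEK, A_RELEASE)  ← matches
try SIG_OK: (SEEK, SIG_OK) → (AVOID, A_GO)
try SIG_FULL: (SEEK, SIG_FULL) → (GRASP, A_RELEASE)

SIG_FAIL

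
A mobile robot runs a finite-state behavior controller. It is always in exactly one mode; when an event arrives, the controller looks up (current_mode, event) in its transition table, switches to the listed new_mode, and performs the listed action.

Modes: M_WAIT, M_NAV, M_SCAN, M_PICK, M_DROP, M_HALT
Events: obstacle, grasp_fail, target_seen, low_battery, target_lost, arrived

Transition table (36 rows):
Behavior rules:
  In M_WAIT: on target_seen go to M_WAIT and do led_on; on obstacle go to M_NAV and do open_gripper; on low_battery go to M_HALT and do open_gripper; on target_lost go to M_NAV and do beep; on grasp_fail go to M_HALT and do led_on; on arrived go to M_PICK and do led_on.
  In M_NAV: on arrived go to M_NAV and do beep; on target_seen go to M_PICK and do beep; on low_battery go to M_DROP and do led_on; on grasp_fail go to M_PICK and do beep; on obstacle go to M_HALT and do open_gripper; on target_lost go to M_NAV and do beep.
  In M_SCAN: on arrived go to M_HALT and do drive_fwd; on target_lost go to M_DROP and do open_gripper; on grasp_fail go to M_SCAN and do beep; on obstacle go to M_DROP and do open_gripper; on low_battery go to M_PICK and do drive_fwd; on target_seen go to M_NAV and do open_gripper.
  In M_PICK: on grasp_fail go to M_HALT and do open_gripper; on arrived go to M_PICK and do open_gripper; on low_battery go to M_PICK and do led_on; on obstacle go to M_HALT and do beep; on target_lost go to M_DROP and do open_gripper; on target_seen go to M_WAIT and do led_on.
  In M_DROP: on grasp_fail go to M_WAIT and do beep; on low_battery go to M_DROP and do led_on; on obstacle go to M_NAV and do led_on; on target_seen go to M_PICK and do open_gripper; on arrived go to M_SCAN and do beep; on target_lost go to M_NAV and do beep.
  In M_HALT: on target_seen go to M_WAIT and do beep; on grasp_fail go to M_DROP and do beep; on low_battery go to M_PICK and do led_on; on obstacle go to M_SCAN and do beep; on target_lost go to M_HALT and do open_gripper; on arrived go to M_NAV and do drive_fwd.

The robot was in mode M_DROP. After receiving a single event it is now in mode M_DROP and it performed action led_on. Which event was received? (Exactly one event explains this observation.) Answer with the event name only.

low_battery

try obstacle: (M_DROP, obstacle) → (M_NAV, led_on)
try grasp_fail: (M_DROP, grasp_fail) → (M_WAIT, beep)
try target_seen: (M_DROP, target_seen) → (M_PICK, open_gripper)
try low_battery: (M_DROP, low_battery) → (M_DROP, led_on)  ← matches
try target_lost: (M_DROP, target_lost) → (M_NAV, beep)
try arrived: (M_DROP, arrived) → (M_SCAN, beep)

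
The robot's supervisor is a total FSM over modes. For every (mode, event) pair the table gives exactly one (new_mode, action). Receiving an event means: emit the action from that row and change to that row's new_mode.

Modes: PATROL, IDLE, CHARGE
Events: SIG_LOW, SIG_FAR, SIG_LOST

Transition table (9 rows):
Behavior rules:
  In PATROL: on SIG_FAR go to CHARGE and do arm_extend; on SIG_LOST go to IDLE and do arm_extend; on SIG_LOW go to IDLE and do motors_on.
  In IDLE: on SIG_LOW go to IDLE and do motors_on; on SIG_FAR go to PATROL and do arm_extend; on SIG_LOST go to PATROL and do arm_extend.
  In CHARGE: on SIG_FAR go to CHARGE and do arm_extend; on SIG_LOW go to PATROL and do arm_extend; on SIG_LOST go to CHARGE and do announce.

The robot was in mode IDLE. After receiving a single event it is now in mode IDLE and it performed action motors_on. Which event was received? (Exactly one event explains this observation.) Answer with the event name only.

try SIG_LOW: (IDLE, SIG_LOW) → (IDLE, motors_on)  ← matches
try SIG_FAR: (IDLE, SIG_FAR) → (PATROL, arm_extend)
try SIG_LOST: (IDLE, SIG_LOST) → (PATROL, arm_extend)

SIG_LOW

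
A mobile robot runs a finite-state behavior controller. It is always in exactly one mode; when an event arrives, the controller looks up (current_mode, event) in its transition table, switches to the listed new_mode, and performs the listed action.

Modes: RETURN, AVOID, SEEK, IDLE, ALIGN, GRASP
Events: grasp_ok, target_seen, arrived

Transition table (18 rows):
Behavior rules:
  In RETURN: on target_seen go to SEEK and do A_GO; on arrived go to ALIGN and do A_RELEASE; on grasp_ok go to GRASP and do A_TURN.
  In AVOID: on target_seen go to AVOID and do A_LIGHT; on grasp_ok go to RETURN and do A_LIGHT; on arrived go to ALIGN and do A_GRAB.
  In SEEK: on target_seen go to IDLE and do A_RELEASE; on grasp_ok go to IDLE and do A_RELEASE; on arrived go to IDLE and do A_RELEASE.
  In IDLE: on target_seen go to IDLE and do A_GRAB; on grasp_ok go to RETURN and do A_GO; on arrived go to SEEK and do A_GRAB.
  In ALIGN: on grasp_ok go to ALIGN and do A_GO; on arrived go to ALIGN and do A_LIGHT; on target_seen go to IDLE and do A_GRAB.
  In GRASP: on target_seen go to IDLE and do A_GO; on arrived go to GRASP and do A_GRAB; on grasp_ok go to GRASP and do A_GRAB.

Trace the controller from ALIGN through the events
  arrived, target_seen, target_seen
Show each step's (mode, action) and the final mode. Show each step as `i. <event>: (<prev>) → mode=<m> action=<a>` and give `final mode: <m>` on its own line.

1. arrived: (ALIGN) → mode=ALIGN action=A_LIGHT
2. target_seen: (ALIGN) → mode=IDLE action=A_GRAB
3. target_seen: (IDLE) → mode=IDLE action=A_GRAB

final mode: IDLE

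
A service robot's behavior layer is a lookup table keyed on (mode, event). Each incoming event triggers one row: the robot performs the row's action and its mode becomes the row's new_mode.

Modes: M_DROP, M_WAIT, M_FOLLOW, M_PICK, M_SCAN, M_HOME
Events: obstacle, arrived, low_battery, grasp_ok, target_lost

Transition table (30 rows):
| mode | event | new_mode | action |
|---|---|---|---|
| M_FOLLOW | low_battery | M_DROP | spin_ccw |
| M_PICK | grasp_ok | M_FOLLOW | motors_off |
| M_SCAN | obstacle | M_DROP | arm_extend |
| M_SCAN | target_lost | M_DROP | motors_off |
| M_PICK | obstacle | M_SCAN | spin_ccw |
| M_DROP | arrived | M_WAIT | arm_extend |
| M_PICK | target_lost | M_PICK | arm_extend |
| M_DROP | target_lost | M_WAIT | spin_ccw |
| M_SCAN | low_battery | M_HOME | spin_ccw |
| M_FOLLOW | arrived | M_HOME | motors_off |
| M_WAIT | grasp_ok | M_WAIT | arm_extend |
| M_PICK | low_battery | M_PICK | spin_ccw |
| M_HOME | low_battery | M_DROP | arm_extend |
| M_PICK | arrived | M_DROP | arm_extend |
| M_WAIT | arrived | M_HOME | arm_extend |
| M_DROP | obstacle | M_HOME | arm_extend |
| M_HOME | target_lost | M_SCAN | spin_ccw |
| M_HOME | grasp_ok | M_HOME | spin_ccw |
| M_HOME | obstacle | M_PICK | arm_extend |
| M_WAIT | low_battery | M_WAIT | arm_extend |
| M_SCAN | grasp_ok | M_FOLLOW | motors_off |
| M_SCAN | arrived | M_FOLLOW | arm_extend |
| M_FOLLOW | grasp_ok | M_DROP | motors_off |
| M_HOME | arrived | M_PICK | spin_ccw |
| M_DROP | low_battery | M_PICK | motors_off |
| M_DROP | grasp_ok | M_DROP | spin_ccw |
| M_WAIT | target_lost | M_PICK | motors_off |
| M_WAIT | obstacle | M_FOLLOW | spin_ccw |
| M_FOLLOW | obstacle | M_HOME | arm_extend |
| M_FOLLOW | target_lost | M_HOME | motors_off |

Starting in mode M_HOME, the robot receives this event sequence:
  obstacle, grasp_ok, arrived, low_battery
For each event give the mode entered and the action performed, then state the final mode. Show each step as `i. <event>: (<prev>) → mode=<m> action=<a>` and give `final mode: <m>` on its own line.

final mode: M_DROP

1. obstacle: (M_HOME) → mode=M_PICK action=arm_extend
2. grasp_ok: (M_PICK) → mode=M_FOLLOW action=motors_off
3. arrived: (M_FOLLOW) → mode=M_HOME action=motors_off
4. low_battery: (M_HOME) → mode=M_DROP action=arm_extend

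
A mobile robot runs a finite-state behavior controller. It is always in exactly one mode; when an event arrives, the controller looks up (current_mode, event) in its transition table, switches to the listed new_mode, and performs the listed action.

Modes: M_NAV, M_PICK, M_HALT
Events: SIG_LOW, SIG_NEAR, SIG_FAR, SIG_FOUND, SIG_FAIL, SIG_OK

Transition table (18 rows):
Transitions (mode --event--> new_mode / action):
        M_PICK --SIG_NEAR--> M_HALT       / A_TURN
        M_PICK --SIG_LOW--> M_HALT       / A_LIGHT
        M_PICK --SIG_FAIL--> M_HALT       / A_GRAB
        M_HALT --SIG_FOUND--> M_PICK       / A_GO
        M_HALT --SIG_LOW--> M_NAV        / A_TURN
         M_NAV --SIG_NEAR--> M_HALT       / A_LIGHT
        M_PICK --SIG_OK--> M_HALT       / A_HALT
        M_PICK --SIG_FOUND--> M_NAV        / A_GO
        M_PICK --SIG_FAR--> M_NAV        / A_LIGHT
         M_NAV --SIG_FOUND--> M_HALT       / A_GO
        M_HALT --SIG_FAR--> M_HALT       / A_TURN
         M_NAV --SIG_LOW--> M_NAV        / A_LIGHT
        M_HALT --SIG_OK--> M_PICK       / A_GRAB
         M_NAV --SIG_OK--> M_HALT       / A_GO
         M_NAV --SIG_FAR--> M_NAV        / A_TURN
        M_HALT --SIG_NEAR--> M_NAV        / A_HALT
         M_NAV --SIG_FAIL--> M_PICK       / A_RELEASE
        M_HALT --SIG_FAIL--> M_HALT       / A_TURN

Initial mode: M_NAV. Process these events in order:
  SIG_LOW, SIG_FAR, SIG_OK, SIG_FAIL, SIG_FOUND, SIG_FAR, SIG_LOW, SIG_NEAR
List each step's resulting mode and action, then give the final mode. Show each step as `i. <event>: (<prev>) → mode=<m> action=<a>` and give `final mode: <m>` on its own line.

final mode: M_HALT

1. SIG_LOW: (M_NAV) → mode=M_NAV action=A_LIGHT
2. SIG_FAR: (M_NAV) → mode=M_NAV action=A_TURN
3. SIG_OK: (M_NAV) → mode=M_HALT action=A_GO
4. SIG_FAIL: (M_HALT) → mode=M_HALT action=A_TURN
5. SIG_FOUND: (M_HALT) → mode=M_PICK action=A_GO
6. SIG_FAR: (M_PICK) → mode=M_NAV action=A_LIGHT
7. SIG_LOW: (M_NAV) → mode=M_NAV action=A_LIGHT
8. SIG_NEAR: (M_NAV) → mode=M_HALT action=A_LIGHT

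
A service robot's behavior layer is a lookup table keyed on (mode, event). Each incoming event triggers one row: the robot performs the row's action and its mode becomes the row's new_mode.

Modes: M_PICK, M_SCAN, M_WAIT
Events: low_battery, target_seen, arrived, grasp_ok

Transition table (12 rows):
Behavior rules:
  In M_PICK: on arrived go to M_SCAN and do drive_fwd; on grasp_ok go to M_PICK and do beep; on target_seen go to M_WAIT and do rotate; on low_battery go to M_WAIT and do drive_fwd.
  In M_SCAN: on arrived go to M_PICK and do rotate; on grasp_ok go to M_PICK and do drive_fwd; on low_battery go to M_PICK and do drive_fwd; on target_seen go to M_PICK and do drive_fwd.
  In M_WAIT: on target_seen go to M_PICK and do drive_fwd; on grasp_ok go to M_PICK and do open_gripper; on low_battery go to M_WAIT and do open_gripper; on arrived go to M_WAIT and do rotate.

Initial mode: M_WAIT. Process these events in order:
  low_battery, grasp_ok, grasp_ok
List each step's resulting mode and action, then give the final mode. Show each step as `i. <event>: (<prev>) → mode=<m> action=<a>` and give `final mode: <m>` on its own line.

1. low_battery: (M_WAIT) → mode=M_WAIT action=open_gripper
2. grasp_ok: (M_WAIT) → mode=M_PICK action=open_gripper
3. grasp_ok: (M_PICK) → mode=M_PICK action=beep

final mode: M_PICK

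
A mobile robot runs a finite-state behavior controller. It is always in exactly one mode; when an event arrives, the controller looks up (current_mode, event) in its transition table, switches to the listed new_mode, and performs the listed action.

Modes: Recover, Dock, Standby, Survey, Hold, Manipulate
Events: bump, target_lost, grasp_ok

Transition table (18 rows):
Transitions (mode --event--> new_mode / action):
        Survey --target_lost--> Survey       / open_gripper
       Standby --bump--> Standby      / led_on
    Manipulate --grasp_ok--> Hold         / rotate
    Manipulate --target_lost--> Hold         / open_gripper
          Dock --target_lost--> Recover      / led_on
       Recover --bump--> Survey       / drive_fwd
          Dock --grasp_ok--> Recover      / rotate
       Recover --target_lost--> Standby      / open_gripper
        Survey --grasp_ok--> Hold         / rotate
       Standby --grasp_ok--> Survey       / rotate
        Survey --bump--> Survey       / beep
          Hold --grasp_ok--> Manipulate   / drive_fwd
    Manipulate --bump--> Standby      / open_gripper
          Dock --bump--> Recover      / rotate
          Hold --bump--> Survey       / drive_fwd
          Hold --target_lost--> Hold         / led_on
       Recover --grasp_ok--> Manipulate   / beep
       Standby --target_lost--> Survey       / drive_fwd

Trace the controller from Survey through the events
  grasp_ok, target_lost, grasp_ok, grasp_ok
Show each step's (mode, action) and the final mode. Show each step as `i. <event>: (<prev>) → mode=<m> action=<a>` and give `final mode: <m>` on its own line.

final mode: Hold

1. grasp_ok: (Survey) → mode=Hold action=rotate
2. target_lost: (Hold) → mode=Hold action=led_on
3. grasp_ok: (Hold) → mode=Manipulate action=drive_fwd
4. grasp_ok: (Manipulate) → mode=Hold action=rotate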